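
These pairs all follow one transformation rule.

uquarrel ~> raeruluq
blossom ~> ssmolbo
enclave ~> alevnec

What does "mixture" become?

In each case the input is transformed by: move the first 3 characters to the end (rotate left by 3), then swap each adjacent pair of characters (1↔2, 3↔4, ...).
Working it through for "mixture": intermediate "turemix", final "uterimx".

uterimx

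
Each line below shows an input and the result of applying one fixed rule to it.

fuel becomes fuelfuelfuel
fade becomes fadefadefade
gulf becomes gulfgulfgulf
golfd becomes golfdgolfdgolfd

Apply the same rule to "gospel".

The rule is to write the whole string 3 times in a row.
On "gospel" that produces "gospelgospelgospel".

gospelgospelgospel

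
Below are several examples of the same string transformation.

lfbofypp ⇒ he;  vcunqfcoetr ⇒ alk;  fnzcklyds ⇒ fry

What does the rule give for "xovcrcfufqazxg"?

The transformation: keep one character in every 3, starting at position 3 (positions 3rd, 6th, 9th, ...), then shift every letter 6 places forward in the alphabet (wrapping around).
Applying both steps to "xovcrcfufqazxg": "vcfz", then "bilf".
(Check on "fnzcklyds": → "zls" → "fry" ✓)

bilf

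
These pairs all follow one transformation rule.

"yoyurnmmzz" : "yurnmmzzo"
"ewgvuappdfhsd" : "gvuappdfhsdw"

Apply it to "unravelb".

ravelbn

The pattern: delete the first character, then move the first character to the end.
Working it through for "unravelb": intermediate "nravelb", final "ravelbn".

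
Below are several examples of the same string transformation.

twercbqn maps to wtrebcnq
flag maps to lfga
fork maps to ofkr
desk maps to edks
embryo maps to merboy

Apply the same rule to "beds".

ebsd

The transformation: swap each adjacent pair of characters (1↔2, 3↔4, ...).
On "beds" that produces "ebsd".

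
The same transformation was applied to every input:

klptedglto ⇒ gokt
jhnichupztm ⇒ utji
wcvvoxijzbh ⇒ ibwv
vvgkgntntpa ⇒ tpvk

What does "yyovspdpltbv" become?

dtyv

In each case the input is transformed by: keep one character in every 3, starting at position 1 (positions 1st, 4th, 7th, ...), then move the first 2 characters to the end (rotate left by 2).
Applying both steps to "yyovspdpltbv": "yvdt", then "dtyv".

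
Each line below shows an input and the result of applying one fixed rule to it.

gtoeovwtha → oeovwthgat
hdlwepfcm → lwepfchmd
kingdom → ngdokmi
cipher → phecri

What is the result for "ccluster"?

The transformation: swap the first and last characters, then move the first 2 characters to the end (rotate left by 2).
Starting from "ccluster": after the first operation, "rclustec"; after the second, "lustecrc".

lustecrc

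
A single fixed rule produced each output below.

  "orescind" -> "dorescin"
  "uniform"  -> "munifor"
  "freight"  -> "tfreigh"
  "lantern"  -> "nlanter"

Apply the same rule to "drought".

The rule is to move the last character to the front.
On "drought" that produces "tdrough".

tdrough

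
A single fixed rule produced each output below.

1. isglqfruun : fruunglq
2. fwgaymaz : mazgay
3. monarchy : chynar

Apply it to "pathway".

Each output is the input with this applied: delete the first 2 characters, then move the first 3 characters to the end (rotate left by 3).
For "pathway", step one produces "thway"; step two turns that into "aythw".

aythw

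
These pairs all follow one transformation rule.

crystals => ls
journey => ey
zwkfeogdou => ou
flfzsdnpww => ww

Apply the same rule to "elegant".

The rule is to keep only the last 2 characters.
Applying that to "elegant" gives "nt".

nt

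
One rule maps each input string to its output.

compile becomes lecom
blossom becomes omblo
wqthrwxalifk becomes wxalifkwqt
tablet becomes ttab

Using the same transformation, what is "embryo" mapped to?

The transformation: move the first 3 characters to the end (rotate left by 3), then delete the first 2 characters.
So "embryo" becomes "oemb".

oemb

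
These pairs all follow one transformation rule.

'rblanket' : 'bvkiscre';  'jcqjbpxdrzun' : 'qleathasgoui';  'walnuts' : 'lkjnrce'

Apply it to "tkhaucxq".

tohkbyrl

What's happening: move the last 3 characters to the front (rotate right by 3), then shift every letter 9 places backward in the alphabet (wrapping around).
For "tkhaucxq", step one produces "cxqtkhau"; step two turns that into "tohkbyrl".
(Check on "jcqjbpxdrzun": → "zunjcqjbpxdr" → "qleathasgoui" ✓)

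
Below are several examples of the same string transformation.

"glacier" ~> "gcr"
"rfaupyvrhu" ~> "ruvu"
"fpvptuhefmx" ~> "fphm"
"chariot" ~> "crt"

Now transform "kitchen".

kcn

In each case the input is transformed by: keep one character in every 3, starting at position 1 (positions 1st, 4th, 7th, ...).
On "kitchen" that produces "kcn".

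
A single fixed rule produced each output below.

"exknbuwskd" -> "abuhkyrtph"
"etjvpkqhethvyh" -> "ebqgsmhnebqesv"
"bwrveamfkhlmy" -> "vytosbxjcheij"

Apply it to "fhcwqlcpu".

Looking at the pairs, the operation is to move the last character to the front, then shift every letter 3 places backward in the alphabet (wrapping around).
For "fhcwqlcpu", step one produces "ufhcwqlcp"; step two turns that into "rceztnizm".

rceztnizm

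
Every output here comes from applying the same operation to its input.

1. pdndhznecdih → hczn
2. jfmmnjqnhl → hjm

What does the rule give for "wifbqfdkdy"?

Looking at the pairs, the operation is to keep one character in every 3, starting at position 3 (positions 3rd, 6th, 9th, ...), then reverse the string.
Starting from "wifbqfdkdy": after the first operation, "ffd"; after the second, "dff".

dff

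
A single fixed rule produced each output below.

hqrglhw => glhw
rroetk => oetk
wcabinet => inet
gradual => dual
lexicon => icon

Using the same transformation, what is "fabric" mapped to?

bric

Rule — keep only the last 4 characters.
Applying that to "fabric" gives "bric".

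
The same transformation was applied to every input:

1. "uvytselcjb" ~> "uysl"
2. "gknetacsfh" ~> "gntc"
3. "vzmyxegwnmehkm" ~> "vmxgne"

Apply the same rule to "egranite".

ern

Looking at the pairs, the operation is to keep every other character starting from the first (positions 1st, 3rd, 5th, ...), then delete the last character.
Applying that to "egranite" gives "ern".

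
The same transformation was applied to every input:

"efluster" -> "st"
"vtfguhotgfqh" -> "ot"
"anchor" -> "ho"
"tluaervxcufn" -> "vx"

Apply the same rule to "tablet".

What's happening: swap the front and back halves of the string, then keep only the first 2 characters.
Working it through for "tablet": intermediate "lettab", final "le".

le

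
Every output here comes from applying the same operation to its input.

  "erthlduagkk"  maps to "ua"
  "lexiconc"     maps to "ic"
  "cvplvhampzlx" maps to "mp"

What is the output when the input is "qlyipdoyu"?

pd

In each case the input is transformed by: delete the last 3 characters, then keep only the last 2 characters.
"qlyipdoyu" → "qlyipd" → "pd".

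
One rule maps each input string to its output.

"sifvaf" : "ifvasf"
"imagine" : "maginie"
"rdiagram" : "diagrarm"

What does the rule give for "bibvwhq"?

ibvwhbq

Looking at the pairs, the operation is to swap the first and last characters, then move the first character to the end.
Working it through for "bibvwhq": intermediate "qibvwhb", final "ibvwhbq".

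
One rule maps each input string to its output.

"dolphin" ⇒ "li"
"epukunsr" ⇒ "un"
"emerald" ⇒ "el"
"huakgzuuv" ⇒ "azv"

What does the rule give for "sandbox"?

The rule is to keep one character in every 3, starting at position 3 (positions 3rd, 6th, 9th, ...).
Applying that to "sandbox" gives "no".

no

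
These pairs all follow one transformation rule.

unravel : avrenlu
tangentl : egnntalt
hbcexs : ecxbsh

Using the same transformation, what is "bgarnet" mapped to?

What's happening: take characters alternately from the front and the back (1st, last, 2nd, 2nd-last, ...), then reverse the string.
On "bgarnet": the first step gives "btgeanr", and the second then gives "rnaegtb".

rnaegtb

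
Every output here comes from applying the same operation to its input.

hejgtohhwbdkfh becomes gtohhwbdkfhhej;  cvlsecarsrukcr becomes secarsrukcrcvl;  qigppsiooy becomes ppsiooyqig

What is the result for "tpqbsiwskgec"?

What's happening: move the first 3 characters to the end (rotate left by 3).
Applying that to "tpqbsiwskgec" gives "bsiwskgectpq".

bsiwskgectpq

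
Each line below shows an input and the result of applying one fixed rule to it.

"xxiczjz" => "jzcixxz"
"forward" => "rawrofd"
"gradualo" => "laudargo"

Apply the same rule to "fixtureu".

In each case the input is transformed by: reverse the string, then move the first character to the end.
Applying that to "fixtureu" gives "erutxifu".
(Check on "forward": → "drawrof" → "rawrofd" ✓)

erutxifu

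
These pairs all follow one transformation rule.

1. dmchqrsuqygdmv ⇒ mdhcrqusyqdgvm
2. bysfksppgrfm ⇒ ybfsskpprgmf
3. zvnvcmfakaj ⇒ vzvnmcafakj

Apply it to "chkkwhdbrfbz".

hckkhwbdfrzb

The transformation: swap each adjacent pair of characters (1↔2, 3↔4, ...).
Doing the same to "chkkwhdbrfbz": "hckkhwbdfrzb".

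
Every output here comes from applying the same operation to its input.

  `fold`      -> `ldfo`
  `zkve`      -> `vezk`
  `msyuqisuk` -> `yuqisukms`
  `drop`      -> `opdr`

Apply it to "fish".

shfi

Rule — move the first 2 characters to the end (rotate left by 2).
Applying that to "fish" gives "shfi".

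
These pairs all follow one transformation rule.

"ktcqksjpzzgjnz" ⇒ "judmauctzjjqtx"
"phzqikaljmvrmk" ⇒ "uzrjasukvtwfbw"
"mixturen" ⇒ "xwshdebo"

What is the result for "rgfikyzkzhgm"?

In each case the input is transformed by: shift every letter 10 places forward in the alphabet (wrapping around), then move the last character to the front.
On "rgfikyzkzhgm": the first step gives "bqpsuijujrqw", and the second then gives "wbqpsuijujrq".

wbqpsuijujrq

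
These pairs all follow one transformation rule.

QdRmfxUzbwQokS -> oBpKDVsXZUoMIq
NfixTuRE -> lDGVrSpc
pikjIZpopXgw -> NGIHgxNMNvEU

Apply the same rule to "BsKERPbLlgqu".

What's happening: shift every letter 2 places backward in the alphabet (wrapping around), then flip the case of every letter.
Starting from "BsKERPbLlgqu": after the first operation, "ZqICPNzJjeos"; after the second, "zQicpnZjJEOS".

zQicpnZjJEOS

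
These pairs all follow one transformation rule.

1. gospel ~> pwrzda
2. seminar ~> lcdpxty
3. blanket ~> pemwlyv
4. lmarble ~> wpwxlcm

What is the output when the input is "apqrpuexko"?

vzlabcafpi

Looking at the pairs, the operation is to move the last 2 characters to the front (rotate right by 2), then shift every letter 11 places forward in the alphabet (wrapping around).
"apqrpuexko" → "koapqrpuex" → "vzlabcafpi".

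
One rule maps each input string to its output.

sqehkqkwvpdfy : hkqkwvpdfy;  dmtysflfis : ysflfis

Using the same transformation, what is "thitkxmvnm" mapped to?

Each output is the input with this applied: delete the first 3 characters.
"thitkxmvnm" → "tkxmvnm".

tkxmvnm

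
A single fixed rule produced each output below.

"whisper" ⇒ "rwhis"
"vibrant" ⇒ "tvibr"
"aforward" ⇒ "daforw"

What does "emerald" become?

The transformation: move the last character to the front, then delete the last 2 characters.
Doing the same to "emerald": "demer".

demer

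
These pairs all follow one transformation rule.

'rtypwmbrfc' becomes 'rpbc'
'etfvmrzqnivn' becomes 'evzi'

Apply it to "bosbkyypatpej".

The transformation: keep one character in every 3, starting at position 1 (positions 1st, 4th, 7th, ...).
So "bosbkyypatpej" becomes "bbytj".

bbytj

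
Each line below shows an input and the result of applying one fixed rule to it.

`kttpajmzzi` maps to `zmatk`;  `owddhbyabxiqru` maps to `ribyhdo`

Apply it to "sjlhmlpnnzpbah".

The transformation: reverse the string, then keep every other character starting from the second (positions 2nd, 4th, 6th, ...).
"sjlhmlpnnzpbah" → "habpznnplmhljs" → "apnpmls".

apnpmls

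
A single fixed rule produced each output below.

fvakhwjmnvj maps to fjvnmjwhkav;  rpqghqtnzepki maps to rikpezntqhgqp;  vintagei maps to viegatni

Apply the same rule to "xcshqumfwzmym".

xmymzwfmuqhsc

Each output is the input with this applied: reverse the string, then move the last character to the front.
Starting from "xcshqumfwzmym": after the first operation, "mymzwfmuqhscx"; after the second, "xmymzwfmuqhsc".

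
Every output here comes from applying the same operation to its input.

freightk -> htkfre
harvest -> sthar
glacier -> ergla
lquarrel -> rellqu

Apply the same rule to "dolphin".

indol

Rule — move the first 3 characters to the end (rotate left by 3), then delete the first 2 characters.
On "dolphin": the first step gives "phindol", and the second then gives "indol".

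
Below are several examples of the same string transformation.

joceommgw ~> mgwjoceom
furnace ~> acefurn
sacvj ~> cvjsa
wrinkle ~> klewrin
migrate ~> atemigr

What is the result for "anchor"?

Each output is the input with this applied: move the last 3 characters to the front (rotate right by 3).
Doing the same to "anchor": "horanc".

horanc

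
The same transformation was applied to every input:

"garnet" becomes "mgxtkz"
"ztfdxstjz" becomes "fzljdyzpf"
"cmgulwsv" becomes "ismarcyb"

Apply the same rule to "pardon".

vgxjut

What's happening: shift every letter 6 places forward in the alphabet (wrapping around).
For "pardon" the result is "vgxjut".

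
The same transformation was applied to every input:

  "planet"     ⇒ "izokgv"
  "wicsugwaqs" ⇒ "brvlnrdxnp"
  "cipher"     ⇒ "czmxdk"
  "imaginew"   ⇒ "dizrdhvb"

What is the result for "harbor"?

Each output is the input with this applied: shift every letter 5 places backward in the alphabet (wrapping around), then swap the front and back halves of the string.
On "harbor": the first step gives "cvmwjm", and the second then gives "wjmcvm".

wjmcvm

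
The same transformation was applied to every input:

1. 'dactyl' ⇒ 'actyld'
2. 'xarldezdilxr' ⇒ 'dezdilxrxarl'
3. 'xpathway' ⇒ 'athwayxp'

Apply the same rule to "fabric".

abricf

The rule is to swap the front and back halves of the string, then move the last 2 characters to the front (rotate right by 2).
For "fabric", step one produces "ricfab"; step two turns that into "abricf".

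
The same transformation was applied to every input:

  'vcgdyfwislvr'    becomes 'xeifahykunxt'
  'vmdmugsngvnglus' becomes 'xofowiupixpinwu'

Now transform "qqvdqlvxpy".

What's happening: shift every letter 2 places forward in the alphabet (wrapping around).
Applying that to "qqvdqlvxpy" gives "ssxfsnxzra".

ssxfsnxzra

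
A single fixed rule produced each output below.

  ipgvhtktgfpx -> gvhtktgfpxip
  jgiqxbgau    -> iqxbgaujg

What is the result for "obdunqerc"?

dunqercob

In each case the input is transformed by: move the first 2 characters to the end (rotate left by 2).
Doing the same to "obdunqerc": "dunqercob".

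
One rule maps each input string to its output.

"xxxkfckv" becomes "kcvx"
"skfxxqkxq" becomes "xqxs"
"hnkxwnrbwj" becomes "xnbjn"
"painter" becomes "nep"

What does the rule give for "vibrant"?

rnv

What's happening: move the first 2 characters to the end (rotate left by 2), then keep every other character starting from the second (positions 2nd, 4th, 6th, ...).
On "vibrant": the first step gives "brantvi", and the second then gives "rnv".
(Check on "skfxxqkxq": → "fxxqkxqsk" → "xqxs" ✓)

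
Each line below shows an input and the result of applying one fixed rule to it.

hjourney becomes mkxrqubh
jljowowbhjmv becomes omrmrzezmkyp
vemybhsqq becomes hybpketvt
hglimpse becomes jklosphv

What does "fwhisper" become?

What's happening: swap each adjacent pair of characters (1↔2, 3↔4, ...), then shift every letter 3 places forward in the alphabet (wrapping around).
For "fwhisper", step one produces "wfihpsre"; step two turns that into "zilksvuh".

zilksvuh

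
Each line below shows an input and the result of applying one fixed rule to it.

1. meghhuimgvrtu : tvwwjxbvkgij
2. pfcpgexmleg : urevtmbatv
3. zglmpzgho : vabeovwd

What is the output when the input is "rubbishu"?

jqqxhwj

The pattern: delete the first character, then shift every letter 11 places backward in the alphabet (wrapping around).
"rubbishu" → "ubbishu" → "jqqxhwj".
(Check on "zglmpzgho": → "glmpzgho" → "vabeovwd" ✓)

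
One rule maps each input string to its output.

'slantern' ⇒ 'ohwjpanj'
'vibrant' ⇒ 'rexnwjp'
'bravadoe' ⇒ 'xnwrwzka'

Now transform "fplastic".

Rule — shift every letter 4 places backward in the alphabet (wrapping around).
"fplastic" → "blhwopey".

blhwopey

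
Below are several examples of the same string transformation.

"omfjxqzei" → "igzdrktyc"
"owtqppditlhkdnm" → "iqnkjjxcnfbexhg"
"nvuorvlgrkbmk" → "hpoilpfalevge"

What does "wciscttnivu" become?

qwcmwnnhcpo

The rule is to shift every letter 6 places backward in the alphabet (wrapping around).
On "wciscttnivu" that produces "qwcmwnnhcpo".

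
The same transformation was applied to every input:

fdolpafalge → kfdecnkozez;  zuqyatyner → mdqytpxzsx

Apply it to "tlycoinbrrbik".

The transformation: shift every letter 1 place backward in the alphabet (wrapping around), then move the last 3 characters to the front (rotate right by 3).
On "tlycoinbrrbik": the first step gives "skxbnhmaqqahj", and the second then gives "ahjskxbnhmaqq".

ahjskxbnhmaqq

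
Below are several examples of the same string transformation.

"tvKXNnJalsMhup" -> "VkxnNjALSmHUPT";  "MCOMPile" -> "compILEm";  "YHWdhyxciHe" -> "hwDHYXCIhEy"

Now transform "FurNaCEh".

URnAceHf

In each case the input is transformed by: flip the case of every letter, then move the first character to the end.
On "FurNaCEh": the first step gives "fURnAceH", and the second then gives "URnAceHf".
(Check on "tvKXNnJalsMhup": → "TVkxnNjALSmHUP" → "VkxnNjALSmHUPT" ✓)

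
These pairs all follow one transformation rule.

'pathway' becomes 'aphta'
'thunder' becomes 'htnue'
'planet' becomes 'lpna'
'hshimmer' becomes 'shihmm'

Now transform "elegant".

legen

The transformation: swap each adjacent pair of characters (1↔2, 3↔4, ...), then delete the last 2 characters.
On "elegant" that produces "legen".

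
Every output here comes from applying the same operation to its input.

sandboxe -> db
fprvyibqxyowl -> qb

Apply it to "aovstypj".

st

Rule — take characters alternately from the front and the back (1st, last, 2nd, 2nd-last, ...), then keep only the last 2 characters.
For "aovstypj", step one produces "ajopvyst"; step two turns that into "st".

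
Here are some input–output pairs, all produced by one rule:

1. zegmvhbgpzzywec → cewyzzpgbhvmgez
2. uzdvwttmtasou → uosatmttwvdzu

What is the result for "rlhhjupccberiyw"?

The rule is to reverse the string.
On "rlhhjupccberiyw" that produces "wyirebccpujhhlr".

wyirebccpujhhlr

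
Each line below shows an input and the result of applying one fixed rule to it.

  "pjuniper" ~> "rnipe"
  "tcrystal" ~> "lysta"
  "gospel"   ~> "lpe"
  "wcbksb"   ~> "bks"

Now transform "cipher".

rhe

The transformation: delete the first 3 characters, then move the last character to the front.
For "cipher", step one produces "her"; step two turns that into "rhe".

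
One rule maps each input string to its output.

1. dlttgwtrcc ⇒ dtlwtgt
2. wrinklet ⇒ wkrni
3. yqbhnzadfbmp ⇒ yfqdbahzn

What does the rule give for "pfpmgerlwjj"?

Looking at the pairs, the operation is to delete the last 3 characters, then take characters alternately from the front and the back (1st, last, 2nd, 2nd-last, ...).
"pfpmgerlwjj" → "pfpmgerl" → "plfrpemg".

plfrpemg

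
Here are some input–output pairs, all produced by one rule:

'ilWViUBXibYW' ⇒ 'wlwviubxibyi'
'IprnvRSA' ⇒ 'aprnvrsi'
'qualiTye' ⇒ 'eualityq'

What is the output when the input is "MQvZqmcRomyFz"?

zqvzqmcromyfm

Rule — swap the first and last characters, then convert every letter to lowercase.
On "MQvZqmcRomyFz" that produces "zqvzqmcromyfm".
(Check on "IprnvRSA": → "AprnvRSI" → "aprnvrsi" ✓)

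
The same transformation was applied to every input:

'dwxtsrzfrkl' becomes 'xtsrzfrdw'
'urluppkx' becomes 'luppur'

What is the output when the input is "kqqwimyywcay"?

qwimyywckq

In each case the input is transformed by: delete the last 2 characters, then move the first 2 characters to the end (rotate left by 2).
Applying that to "kqqwimyywcay" gives "qwimyywckq".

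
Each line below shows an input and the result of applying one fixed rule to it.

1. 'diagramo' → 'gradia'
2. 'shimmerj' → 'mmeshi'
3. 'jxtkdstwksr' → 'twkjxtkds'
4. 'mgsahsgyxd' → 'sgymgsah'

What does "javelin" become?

Each output is the input with this applied: delete the last 2 characters, then move the last 3 characters to the front (rotate right by 3).
For "javelin", step one produces "javel"; step two turns that into "velja".

velja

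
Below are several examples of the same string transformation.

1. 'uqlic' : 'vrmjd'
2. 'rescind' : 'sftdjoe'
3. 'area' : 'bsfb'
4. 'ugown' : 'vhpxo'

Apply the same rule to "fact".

Looking at the pairs, the operation is to shift every letter 1 place forward in the alphabet (wrapping around).
"fact" → "gbdu".

gbdu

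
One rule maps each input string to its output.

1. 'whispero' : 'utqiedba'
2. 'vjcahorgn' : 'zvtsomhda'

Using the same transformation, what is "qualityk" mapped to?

Rule — shift every letter 12 places forward in the alphabet (wrapping around), then sort the characters into reverse alphabetical order.
For "qualityk", step one produces "cgmxufkw"; step two turns that into "xwumkgfc".

xwumkgfc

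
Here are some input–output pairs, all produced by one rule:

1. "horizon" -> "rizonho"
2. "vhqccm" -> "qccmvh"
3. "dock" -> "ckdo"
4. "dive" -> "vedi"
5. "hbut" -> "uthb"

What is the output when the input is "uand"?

ndua

Rule — move the first 2 characters to the end (rotate left by 2).
For "uand" the result is "ndua".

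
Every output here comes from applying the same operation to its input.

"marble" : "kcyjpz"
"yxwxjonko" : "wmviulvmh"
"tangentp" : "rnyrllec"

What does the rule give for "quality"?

owsrygj

Each output is the input with this applied: take characters alternately from the front and the back (1st, last, 2nd, 2nd-last, ...), then shift every letter 2 places backward in the alphabet (wrapping around).
For "quality" the result is "owsrygj".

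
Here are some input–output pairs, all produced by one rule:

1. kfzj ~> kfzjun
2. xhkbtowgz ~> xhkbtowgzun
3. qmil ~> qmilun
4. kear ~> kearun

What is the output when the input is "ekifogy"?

The transformation: append "un".
Applying that to "ekifogy" gives "ekifogyun".

ekifogyun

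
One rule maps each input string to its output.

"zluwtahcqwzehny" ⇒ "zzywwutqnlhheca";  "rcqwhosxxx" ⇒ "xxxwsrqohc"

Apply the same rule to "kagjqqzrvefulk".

zvurqqlkkjgfea

The rule is to sort the characters into reverse alphabetical order.
So "kagjqqzrvefulk" becomes "zvurqqlkkjgfea".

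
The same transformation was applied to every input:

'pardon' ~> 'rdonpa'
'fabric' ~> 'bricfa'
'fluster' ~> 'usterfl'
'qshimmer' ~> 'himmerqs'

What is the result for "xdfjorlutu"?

fjorlutuxd

Looking at the pairs, the operation is to move the first 2 characters to the end (rotate left by 2).
"xdfjorlutu" → "fjorlutuxd".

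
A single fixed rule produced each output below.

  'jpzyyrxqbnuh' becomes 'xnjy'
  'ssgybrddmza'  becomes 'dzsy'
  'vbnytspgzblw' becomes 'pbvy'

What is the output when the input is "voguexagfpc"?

apvu

The transformation: keep one character in every 3, starting at position 1 (positions 1st, 4th, 7th, ...), then move the last 2 characters to the front (rotate right by 2).
Applying both steps to "voguexagfpc": "vuap", then "apvu".
(Check on "ssgybrddmza": → "sydz" → "dzsy" ✓)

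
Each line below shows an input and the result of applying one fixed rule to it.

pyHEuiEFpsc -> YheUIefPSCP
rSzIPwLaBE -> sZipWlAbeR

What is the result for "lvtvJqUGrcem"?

VTVjQugRCEML

Rule — flip the case of every letter, then move the first character to the end.
"lvtvJqUGrcem" → "LVTVjQugRCEM" → "VTVjQugRCEML".
(Check on "pyHEuiEFpsc": → "PYheUIefPSC" → "YheUIefPSCP" ✓)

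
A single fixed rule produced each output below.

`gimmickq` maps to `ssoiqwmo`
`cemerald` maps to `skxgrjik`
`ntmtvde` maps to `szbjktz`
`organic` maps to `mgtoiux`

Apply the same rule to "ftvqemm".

The pattern: shift every letter 6 places forward in the alphabet (wrapping around), then move the first 2 characters to the end (rotate left by 2).
So "ftvqemm" becomes "bwksslz".

bwksslz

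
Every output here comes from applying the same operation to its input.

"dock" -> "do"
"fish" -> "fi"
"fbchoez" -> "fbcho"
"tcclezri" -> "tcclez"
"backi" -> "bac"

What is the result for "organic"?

Each output is the input with this applied: delete the last 2 characters.
So "organic" becomes "organ".

organ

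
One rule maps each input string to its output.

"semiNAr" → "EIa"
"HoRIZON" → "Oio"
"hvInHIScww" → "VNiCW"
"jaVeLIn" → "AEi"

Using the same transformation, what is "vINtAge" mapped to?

iTG

Each output is the input with this applied: flip the case of every letter, then keep every other character starting from the second (positions 2nd, 4th, 6th, ...).
So "vINtAge" becomes "iTG".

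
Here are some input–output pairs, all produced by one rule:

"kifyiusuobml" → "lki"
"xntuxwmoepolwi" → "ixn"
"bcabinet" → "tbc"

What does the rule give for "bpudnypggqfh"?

Each output is the input with this applied: move the first 2 characters to the end (rotate left by 2), then keep only the last 3 characters.
Starting from "bpudnypggqfh": after the first operation, "udnypggqfhbp"; after the second, "hbp".

hbp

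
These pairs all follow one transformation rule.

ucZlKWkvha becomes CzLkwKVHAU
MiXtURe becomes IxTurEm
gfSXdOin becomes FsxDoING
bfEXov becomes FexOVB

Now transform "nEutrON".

eUTRonN

Each output is the input with this applied: move the first character to the end, then flip the case of every letter.
"nEutrON" → "eUTRonN".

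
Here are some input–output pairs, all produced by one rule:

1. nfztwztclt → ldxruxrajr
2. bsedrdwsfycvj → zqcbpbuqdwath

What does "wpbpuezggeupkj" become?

unznscxeecsnih

What's happening: shift every letter 2 places backward in the alphabet (wrapping around).
Doing the same to "wpbpuezggeupkj": "unznscxeecsnih".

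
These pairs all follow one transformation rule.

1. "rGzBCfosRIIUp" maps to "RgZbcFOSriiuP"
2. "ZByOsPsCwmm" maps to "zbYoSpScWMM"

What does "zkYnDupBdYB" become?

The pattern: flip the case of every letter.
Doing the same to "zkYnDupBdYB": "ZKyNdUPbDyb".

ZKyNdUPbDyb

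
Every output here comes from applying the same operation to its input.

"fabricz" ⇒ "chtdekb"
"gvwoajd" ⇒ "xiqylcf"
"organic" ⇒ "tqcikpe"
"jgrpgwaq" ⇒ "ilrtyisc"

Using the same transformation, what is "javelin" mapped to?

In each case the input is transformed by: swap each adjacent pair of characters (1↔2, 3↔4, ...), then shift every letter 2 places forward in the alphabet (wrapping around).
"javelin" → "ajeviln" → "clgxknp".
(Check on "organic": → "roaginc" → "tqcikpe" ✓)

clgxknp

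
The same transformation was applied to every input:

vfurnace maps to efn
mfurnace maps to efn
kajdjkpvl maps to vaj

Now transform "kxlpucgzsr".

zxu

The transformation: keep one character in every 3, starting at position 2 (positions 2nd, 5th, 8th, ...), then move the last character to the front.
"kxlpucgzsr" → "xuz" → "zxu".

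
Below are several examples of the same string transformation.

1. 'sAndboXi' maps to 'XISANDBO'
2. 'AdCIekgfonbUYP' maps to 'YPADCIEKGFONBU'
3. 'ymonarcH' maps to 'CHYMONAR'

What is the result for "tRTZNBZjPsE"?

SETRTZNBZJP

Each output is the input with this applied: move the last 2 characters to the front (rotate right by 2), then convert every letter to uppercase.
Working it through for "tRTZNBZjPsE": intermediate "sEtRTZNBZjP", final "SETRTZNBZJP".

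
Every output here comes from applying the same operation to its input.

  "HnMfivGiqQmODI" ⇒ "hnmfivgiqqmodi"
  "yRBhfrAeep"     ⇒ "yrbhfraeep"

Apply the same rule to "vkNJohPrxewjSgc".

Each output is the input with this applied: convert every letter to lowercase.
"vkNJohPrxewjSgc" → "vknjohprxewjsgc".

vknjohprxewjsgc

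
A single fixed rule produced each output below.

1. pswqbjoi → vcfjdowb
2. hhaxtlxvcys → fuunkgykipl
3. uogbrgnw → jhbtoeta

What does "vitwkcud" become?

The transformation: move the last character to the front, then shift every letter 13 places forward in the alphabet (wrapping around) — i.e. ROT13.
On "vitwkcud": the first step gives "dvitwkcu", and the second then gives "qivgjxph".

qivgjxph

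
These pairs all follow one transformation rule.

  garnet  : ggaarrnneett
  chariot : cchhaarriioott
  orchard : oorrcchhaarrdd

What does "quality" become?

qquuaalliittyy

Each output is the input with this applied: double every character.
So "quality" becomes "qquuaalliittyy".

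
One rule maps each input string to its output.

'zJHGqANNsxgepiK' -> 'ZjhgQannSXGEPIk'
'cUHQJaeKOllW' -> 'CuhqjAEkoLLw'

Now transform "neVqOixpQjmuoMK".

Rule — flip the case of every letter.
Doing the same to "neVqOixpQjmuoMK": "NEvQoIXPqJMUOmk".

NEvQoIXPqJMUOmk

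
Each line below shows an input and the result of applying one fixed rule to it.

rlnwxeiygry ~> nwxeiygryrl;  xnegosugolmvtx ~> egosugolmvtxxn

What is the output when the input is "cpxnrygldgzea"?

In each case the input is transformed by: move the first 2 characters to the end (rotate left by 2).
So "cpxnrygldgzea" becomes "xnrygldgzeacp".

xnrygldgzeacp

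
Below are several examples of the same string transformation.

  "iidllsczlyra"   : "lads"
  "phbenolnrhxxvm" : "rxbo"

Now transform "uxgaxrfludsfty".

Rule — keep one character in every 3, starting at position 3 (positions 3rd, 6th, 9th, ...), then swap the front and back halves of the string.
"uxgaxrfludsfty" → "gruf" → "ufgr".
(Check on "iidllsczlyra": → "dsla" → "lads" ✓)

ufgr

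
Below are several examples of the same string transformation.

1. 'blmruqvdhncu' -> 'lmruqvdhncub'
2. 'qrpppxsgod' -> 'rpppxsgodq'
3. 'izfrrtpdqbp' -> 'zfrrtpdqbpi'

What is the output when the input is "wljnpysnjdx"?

The transformation: move the first character to the end.
"wljnpysnjdx" → "ljnpysnjdxw".

ljnpysnjdxw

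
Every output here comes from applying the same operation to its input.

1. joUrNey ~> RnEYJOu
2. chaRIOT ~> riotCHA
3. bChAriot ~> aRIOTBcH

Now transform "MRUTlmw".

tLMWmru

The transformation: flip the case of every letter, then move the first 3 characters to the end (rotate left by 3).
Starting from "MRUTlmw": after the first operation, "mrutLMW"; after the second, "tLMWmru".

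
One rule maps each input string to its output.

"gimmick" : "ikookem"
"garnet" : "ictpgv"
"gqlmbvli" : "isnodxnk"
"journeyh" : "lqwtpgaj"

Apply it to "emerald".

gogtcnf

In each case the input is transformed by: shift every letter 2 places forward in the alphabet (wrapping around).
Doing the same to "emerald": "gogtcnf".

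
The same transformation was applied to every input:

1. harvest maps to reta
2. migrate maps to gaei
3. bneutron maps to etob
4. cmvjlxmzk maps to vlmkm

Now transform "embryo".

Each output is the input with this applied: move the first 2 characters to the end (rotate left by 2), then keep every other character starting from the first (positions 1st, 3rd, 5th, ...).
Applying both steps to "embryo": "bryoem", then "bye".

bye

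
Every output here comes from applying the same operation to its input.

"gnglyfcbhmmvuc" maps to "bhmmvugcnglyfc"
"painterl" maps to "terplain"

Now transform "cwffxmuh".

The pattern: swap the first and last characters, then swap the front and back halves of the string.
Working it through for "cwffxmuh": intermediate "hwffxmuc", final "xmuchwff".

xmuchwff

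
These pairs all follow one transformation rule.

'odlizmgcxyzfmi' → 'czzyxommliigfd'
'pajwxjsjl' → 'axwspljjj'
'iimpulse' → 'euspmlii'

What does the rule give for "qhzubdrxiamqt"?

Rule — sort the characters into reverse alphabetical order, then move the last character to the front.
Working it through for "qhzubdrxiamqt": intermediate "zxutrqqmihdba", final "azxutrqqmihdb".
(Check on "pajwxjsjl": → "xwspljjja" → "axwspljjj" ✓)

azxutrqqmihdb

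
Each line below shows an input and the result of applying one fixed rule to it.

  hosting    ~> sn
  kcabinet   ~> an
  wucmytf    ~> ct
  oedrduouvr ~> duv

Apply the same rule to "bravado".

The pattern: keep one character in every 3, starting at position 3 (positions 3rd, 6th, 9th, ...).
For "bravado" the result is "ad".

ad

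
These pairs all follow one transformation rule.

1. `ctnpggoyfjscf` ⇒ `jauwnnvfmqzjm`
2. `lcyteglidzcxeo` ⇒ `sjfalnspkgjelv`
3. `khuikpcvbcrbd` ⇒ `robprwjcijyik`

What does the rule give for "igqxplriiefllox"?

The rule is to shift every letter 7 places forward in the alphabet (wrapping around).
Applying that to "igqxplriiefllox" gives "pnxewsypplmssve".

pnxewsypplmssve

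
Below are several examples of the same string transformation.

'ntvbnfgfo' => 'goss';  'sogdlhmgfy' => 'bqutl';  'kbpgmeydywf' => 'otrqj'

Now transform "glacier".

ypr

The rule is to keep every other character starting from the second (positions 2nd, 4th, 6th, ...), then shift every letter 13 places forward in the alphabet (wrapping around) — i.e. ROT13.
So "glacier" becomes "ypr".
(Check on "sogdlhmgfy": → "odhgy" → "bqutl" ✓)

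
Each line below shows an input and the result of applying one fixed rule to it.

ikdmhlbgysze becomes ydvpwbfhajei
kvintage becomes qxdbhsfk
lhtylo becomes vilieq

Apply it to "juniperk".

What's happening: swap the front and back halves of the string, then shift every letter 3 places backward in the alphabet (wrapping around).
On "juniperk": the first step gives "perkjuni", and the second then gives "mbohgrkf".

mbohgrkf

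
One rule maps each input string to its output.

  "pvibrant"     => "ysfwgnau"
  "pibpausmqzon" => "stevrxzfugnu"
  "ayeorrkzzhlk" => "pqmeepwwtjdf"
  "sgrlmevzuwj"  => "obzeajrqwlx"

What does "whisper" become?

Rule — reverse the string, then shift every letter 5 places forward in the alphabet (wrapping around).
Applying that to "whisper" gives "wjuxnmb".

wjuxnmb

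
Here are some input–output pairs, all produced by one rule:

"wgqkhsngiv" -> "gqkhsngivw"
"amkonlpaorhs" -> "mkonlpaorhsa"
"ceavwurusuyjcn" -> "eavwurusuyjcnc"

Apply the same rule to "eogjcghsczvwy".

In each case the input is transformed by: move the first character to the end.
On "eogjcghsczvwy" that produces "ogjcghsczvwye".

ogjcghsczvwye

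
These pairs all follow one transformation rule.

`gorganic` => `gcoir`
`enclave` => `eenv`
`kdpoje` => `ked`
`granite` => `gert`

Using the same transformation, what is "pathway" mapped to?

pyaa

The pattern: take characters alternately from the front and the back (1st, last, 2nd, 2nd-last, ...), then delete the last 3 characters.
"pathway" → "pyaa".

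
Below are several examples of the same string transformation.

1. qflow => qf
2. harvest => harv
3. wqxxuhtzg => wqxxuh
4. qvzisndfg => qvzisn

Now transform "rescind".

Each output is the input with this applied: delete the last 3 characters.
On "rescind" that produces "resc".

resc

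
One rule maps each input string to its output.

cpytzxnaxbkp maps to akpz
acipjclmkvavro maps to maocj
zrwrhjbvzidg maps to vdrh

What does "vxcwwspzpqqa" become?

zqxw

What's happening: keep one character in every 3, starting at position 2 (positions 2nd, 5th, 8th, ...), then move the first 2 characters to the end (rotate left by 2).
Working it through for "vxcwwspzpqqa": intermediate "xwzq", final "zqxw".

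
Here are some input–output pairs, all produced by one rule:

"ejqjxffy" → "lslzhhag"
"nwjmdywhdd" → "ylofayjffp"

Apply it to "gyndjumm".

Looking at the pairs, the operation is to move the first character to the end, then shift every letter 2 places forward in the alphabet (wrapping around).
Applying both steps to "gyndjumm": "yndjummg", then "apflwooi".

apflwooi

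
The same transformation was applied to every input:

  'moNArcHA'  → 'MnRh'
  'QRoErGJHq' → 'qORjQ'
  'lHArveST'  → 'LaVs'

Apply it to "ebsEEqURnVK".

Looking at the pairs, the operation is to flip the case of every letter, then keep every other character starting from the first (positions 1st, 3rd, 5th, ...).
Working it through for "ebsEEqURnVK": intermediate "EBSeeQurNvk", final "ESeuNk".

ESeuNk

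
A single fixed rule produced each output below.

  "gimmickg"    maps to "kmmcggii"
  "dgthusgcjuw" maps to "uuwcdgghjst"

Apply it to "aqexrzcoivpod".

vxzacdeioopqr

Each output is the input with this applied: sort the characters into alphabetical order, then move the last 3 characters to the front (rotate right by 3).
Working it through for "aqexrzcoivpod": intermediate "acdeioopqrvxz", final "vxzacdeioopqr".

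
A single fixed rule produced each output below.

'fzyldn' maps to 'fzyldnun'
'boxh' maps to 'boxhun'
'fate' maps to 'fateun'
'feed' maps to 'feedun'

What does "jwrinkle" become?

The transformation: append "un".
"jwrinkle" → "jwrinkleun".

jwrinkleun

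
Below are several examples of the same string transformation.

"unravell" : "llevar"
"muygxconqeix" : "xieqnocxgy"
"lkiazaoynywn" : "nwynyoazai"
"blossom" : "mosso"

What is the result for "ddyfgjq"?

qjgfy

The transformation: delete the first 2 characters, then reverse the string.
On "ddyfgjq": the first step gives "yfgjq", and the second then gives "qjgfy".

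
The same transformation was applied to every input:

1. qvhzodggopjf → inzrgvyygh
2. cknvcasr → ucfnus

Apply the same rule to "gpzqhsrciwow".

The pattern: shift every letter 8 places backward in the alphabet (wrapping around), then delete the last 2 characters.
On "gpzqhsrciwow": the first step gives "yhrizkjuaogo", and the second then gives "yhrizkjuao".

yhrizkjuao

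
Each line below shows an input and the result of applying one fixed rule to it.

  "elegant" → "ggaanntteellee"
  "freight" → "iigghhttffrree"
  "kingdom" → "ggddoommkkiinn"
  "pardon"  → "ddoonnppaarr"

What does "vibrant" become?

The transformation: move the first 3 characters to the end (rotate left by 3), then double every character.
Working it through for "vibrant": intermediate "rantvib", final "rraannttvviibb".
(Check on "kingdom": → "gdomkin" → "ggddoommkkiinn" ✓)

rraannttvviibb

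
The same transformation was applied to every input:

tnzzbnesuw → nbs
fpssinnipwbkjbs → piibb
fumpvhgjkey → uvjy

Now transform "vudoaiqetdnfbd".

In each case the input is transformed by: keep one character in every 3, starting at position 2 (positions 2nd, 5th, 8th, ...).
For "vudoaiqetdnfbd" the result is "uaend".

uaend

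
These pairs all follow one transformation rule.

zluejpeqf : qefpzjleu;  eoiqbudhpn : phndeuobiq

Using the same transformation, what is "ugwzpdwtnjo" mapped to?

jnotuwgdwpz

Rule — move the last 2 characters to the front (rotate right by 2), then take characters alternately from the front and the back (1st, last, 2nd, 2nd-last, ...).
Working it through for "ugwzpdwtnjo": intermediate "jougwzpdwtn", final "jnotuwgdwpz".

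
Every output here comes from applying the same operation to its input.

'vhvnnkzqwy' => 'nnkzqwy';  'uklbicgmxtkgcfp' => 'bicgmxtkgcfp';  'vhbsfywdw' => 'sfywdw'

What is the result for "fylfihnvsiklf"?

The pattern: delete the first 3 characters.
Doing the same to "fylfihnvsiklf": "fihnvsiklf".

fihnvsiklf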